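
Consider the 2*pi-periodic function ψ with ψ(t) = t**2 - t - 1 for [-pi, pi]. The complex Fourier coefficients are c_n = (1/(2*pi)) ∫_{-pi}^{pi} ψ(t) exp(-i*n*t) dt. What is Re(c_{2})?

Since ψ is real-valued, Re(c_{2}) = (1/(2*pi)) ∫_{-pi}^{pi} ψ(t) cos(2*t) dt = a_{2}/2.
Integrating by parts twice (tabular method), an antiderivative of (t**2 - t - 1) cos(2*t) is t**2*sin(2*t)/2 - t*sin(2*t)/2 + t*cos(2*t)/2 - 3*sin(2*t)/4 - cos(2*t)/4; evaluating from -pi to pi: ∫_{-pi}^{pi} (t**2 - t - 1) cos(2*t) dt = (-1/4 + pi/2) - (-pi/2 - 1/4) = pi.
Hence Re(c_{2}) = (1/(2*pi))·(pi) = 1/2.

1/2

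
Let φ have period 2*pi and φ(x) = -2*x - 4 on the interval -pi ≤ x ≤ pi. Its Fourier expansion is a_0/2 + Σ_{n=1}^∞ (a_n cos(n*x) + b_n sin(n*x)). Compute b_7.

-4/7

b_7 = 1/pi ∫_{-pi}^{pi} φ(x) sin(7*x) dx.
Integrating by parts (boundary term plus one more integral), an antiderivative of (-2*x - 4) sin(7*x) is 2*x*cos(7*x)/7 - 2*sin(7*x)/49 + 4*cos(7*x)/7; evaluating from -pi to pi: ∫_{-pi}^{pi} (-2*x - 4) sin(7*x) dx = (-2*pi/7 - 4/7) - (-4/7 + 2*pi/7) = -4*pi/7.
Hence b_7 = (1/pi)·(-4*pi/7) = -4/7.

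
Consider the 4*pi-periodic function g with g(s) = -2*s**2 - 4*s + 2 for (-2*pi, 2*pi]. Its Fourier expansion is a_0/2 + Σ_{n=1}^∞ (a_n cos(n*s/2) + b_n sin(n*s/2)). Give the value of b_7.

-16/7

b_7 = (1/(2*pi)) ∫_{-2*pi}^{2*pi} g(s) sin(7*s/2) ds.
Integrating by parts twice (tabular method), an antiderivative of (-2*s**2 - 4*s + 2) sin(7*s/2) is 4*s**2*cos(7*s/2)/7 - 16*s*sin(7*s/2)/49 + 8*s*cos(7*s/2)/7 - 16*sin(7*s/2)/49 - 228*cos(7*s/2)/343; evaluating from -2*pi to 2*pi: ∫_{-2*pi}^{2*pi} (-2*s**2 - 4*s + 2) sin(7*s/2) ds = (-16*pi**2/7 - 16*pi/7 + 228/343) - (-16*pi**2/7 + 228/343 + 16*pi/7) = -32*pi/7.
Hence b_7 = (1/(2*pi))·(-32*pi/7) = -16/7.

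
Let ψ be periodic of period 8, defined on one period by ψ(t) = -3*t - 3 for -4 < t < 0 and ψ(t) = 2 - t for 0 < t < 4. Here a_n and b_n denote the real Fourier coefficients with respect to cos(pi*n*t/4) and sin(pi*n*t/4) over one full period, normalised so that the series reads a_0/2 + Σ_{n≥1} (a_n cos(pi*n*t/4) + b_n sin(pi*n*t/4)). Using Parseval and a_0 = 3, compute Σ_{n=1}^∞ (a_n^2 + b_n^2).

Parseval: a_0^2/2 + Σ_{n≥1} (a_n^2+b_n^2) = 1/4 ∫_{-4}^{4} ψ(t)^2 dt = 67/3.
Subtract a_0^2/2 = 9/2: Σ (a_n^2+b_n^2) = 107/6.

107/6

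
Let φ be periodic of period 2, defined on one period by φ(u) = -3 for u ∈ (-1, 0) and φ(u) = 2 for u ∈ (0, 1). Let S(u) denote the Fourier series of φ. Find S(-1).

u = -1 differs from u = 1 by -1 full period(s), and the series is 2-periodic.
At u = 1 the one-sided limits are φ(1^-) = 2 and φ(1^+) = -3.
By Dirichlet's theorem the series converges to their average, [(2) + (-3)]/2 = -1/2.

-1/2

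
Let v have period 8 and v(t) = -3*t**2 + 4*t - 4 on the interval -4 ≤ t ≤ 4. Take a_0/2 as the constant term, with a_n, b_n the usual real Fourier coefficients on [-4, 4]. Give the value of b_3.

b_3 = 1/4 ∫_{-4}^{4} v(t) sin(3*pi*t/4) dt.
Integrating by parts twice (tabular method), an antiderivative of (-3*t**2 + 4*t - 4) sin(3*pi*t/4) is 4*t**2*cos(3*pi*t/4)/pi - 32*t*sin(3*pi*t/4)/(3*pi**2) - 16*t*cos(3*pi*t/4)/(3*pi) + 64*sin(3*pi*t/4)/(9*pi**2) - 128*cos(3*pi*t/4)/(9*pi**3) + 16*cos(3*pi*t/4)/(3*pi); evaluating from -4 to 4: ∫_{-4}^{4} (-3*t**2 + 4*t - 4) sin(3*pi*t/4) dt = (-48/pi + 128/(9*pi**3)) - (16*(8 - 51*pi**2)/(9*pi**3)) = 128/(3*pi).
Hence b_3 = (1/4)·(128/(3*pi)) = 32/(3*pi).

32/(3*pi)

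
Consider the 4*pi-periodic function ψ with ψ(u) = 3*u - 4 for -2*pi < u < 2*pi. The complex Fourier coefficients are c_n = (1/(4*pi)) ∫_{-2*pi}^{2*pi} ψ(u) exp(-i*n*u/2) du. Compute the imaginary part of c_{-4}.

-3/2

Since ψ is real-valued, Im(c_{-4}) = -(1/(4*pi)) ∫_{-2*pi}^{2*pi} ψ(u) sin(-2*u) du = b_{4}/2.
Integrating by parts (boundary term plus one more integral), an antiderivative of (3*u - 4) sin(-2*u) is 3*u*cos(2*u)/2 - 3*sin(2*u)/4 - 2*cos(2*u); evaluating from -2*pi to 2*pi: ∫_{-2*pi}^{2*pi} (3*u - 4) sin(-2*u) du = (-2 + 3*pi) - (-3*pi - 2) = 6*pi.
Hence Im(c_{-4}) = (-1/(4*pi))·(6*pi) = -3/2.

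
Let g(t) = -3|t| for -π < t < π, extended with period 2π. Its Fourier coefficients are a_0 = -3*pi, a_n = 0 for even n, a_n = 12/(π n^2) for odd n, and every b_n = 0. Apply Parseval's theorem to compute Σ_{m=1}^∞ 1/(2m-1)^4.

pi**4/96

Parseval: a_0^2/2 + Σ a_n^2 = (1/π) ∫_{-π}^{π} g(t)^2 dt = 6*pi**2.
Subtract a_0^2/2 = 9*pi**2/2: Σ a_n^2 = 3*pi**2/2.
Only odd n contribute, with a_n^2 = 144/(π^2 n^4), so Σ_{m≥1} 1/(2m-1)^4 = π^2·(3*pi**2/2)/144 = pi**4/96.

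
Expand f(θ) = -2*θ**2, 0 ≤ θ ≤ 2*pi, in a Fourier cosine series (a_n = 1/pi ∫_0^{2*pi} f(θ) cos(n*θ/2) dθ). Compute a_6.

-8/9

a_6 = 1/pi ∫_0^{2*pi} (-2*θ**2) cos(3*θ) dθ.
Integrating by parts twice (tabular method), an antiderivative of (-2*θ**2) cos(3*θ) is -2*θ**2*sin(3*θ)/3 - 4*θ*cos(3*θ)/9 + 4*sin(3*θ)/27; evaluating from 0 to 2*pi: ∫_{0}^{2*pi} (-2*θ**2) cos(3*θ) dθ = (-8*pi/9) - (0) = -8*pi/9.
Hence a_6 = (1/pi)·(-8*pi/9) = -8/9.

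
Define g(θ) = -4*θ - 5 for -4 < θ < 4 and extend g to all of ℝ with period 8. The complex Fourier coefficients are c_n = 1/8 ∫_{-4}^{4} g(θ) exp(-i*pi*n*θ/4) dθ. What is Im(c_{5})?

16/(5*pi)

Since g is real-valued, Im(c_{5}) = -1/8 ∫_{-4}^{4} g(θ) sin(5*pi*θ/4) dθ = -b_{5}/2.
Integrating by parts (boundary term plus one more integral), an antiderivative of (-4*θ - 5) sin(5*pi*θ/4) is 16*θ*cos(5*pi*θ/4)/(5*pi) - 64*sin(5*pi*θ/4)/(25*pi**2) + 4*cos(5*pi*θ/4)/pi; evaluating from -4 to 4: ∫_{-4}^{4} (-4*θ - 5) sin(5*pi*θ/4) dθ = (-84/(5*pi)) - (44/(5*pi)) = -128/(5*pi).
Hence Im(c_{5}) = (-1/8)·(-128/(5*pi)) = 16/(5*pi).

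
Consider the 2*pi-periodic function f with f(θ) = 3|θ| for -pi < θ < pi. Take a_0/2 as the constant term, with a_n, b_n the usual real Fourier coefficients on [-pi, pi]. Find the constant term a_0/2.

3*pi/2

a_0 = 1/pi ∫_{-pi}^{pi} f(θ) dθ = 1/pi · (3*pi**2) = 3*pi.
So the constant term a_0/2 = 3*pi/2.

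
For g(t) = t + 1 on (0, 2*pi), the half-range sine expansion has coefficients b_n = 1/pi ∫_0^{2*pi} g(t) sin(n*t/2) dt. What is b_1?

4/pi + 4

b_1 = 1/pi ∫_0^{2*pi} (t + 1) sin(t/2) dt.
Integrating by parts (boundary term plus one more integral), an antiderivative of (t + 1) sin(t/2) is -2*t*cos(t/2) + 4*sin(t/2) - 2*cos(t/2); evaluating from 0 to 2*pi: ∫_{0}^{2*pi} (t + 1) sin(t/2) dt = (2 + 4*pi) - (-2) = 4 + 4*pi.
Hence b_1 = (1/pi)·(4 + 4*pi) = 4/pi + 4.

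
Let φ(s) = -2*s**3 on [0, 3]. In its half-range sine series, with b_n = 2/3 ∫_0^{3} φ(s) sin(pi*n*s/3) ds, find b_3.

-36/pi + 24/pi**3

b_3 = 2/3 ∫_0^{3} (-2*s**3) sin(pi*s) ds.
Integrating by parts three times (tabular method), an antiderivative of (-2*s**3) sin(pi*s) is 2*s**3*cos(pi*s)/pi - 6*s**2*sin(pi*s)/pi**2 - 12*s*cos(pi*s)/pi**3 + 12*sin(pi*s)/pi**4; evaluating from 0 to 3: ∫_{0}^{3} (-2*s**3) sin(pi*s) ds = (-54/pi + 36/pi**3) - (0) = -54/pi + 36/pi**3.
Hence b_3 = (2/3)·(-54/pi + 36/pi**3) = -36/pi + 24/pi**3.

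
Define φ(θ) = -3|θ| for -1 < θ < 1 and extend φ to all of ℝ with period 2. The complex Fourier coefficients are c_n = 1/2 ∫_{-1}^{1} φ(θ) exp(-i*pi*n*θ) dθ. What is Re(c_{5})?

6/(25*pi**2)

Since φ is real-valued, Re(c_{5}) = 1/2 ∫_{-1}^{1} φ(θ) cos(5*pi*θ) dθ = a_{5}/2.
φ is even and cos(5*pi*θ) is even, so the integrand is even: ∫_{-1}^{1} φ(θ) cos(5*pi*θ) dθ = 2∫_0^{1} φ(θ) cos(5*pi*θ) dθ.
Integrating by parts (boundary term plus one more integral), an antiderivative of (-3*θ) cos(5*pi*θ) is -3*θ*sin(5*pi*θ)/(5*pi) - 3*cos(5*pi*θ)/(25*pi**2); evaluating from 0 to 1: ∫_{0}^{1} (-3*θ) cos(5*pi*θ) dθ = (3/(25*pi**2)) - (-3/(25*pi**2)) = 6/(25*pi**2).
So ∫_{-1}^{1} φ(θ) cos(5*pi*θ) dθ = 12/(25*pi**2).
Hence Re(c_{5}) = (1/2)·(12/(25*pi**2)) = 6/(25*pi**2).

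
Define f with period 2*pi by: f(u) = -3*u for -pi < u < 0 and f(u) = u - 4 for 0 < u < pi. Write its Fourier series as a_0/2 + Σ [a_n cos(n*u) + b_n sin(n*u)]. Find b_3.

2*(-4 - pi)/(3*pi)

b_3 = 1/pi ∫_{-pi}^{pi} f(u) sin(3*u) du.
Split the integral at the breakpoints.
Integrating by parts (boundary term plus one more integral), an antiderivative of (-3*u) sin(3*u) is u*cos(3*u) - sin(3*u)/3; evaluating from -pi to 0: ∫_{-pi}^{0} (-3*u) sin(3*u) du = (0) - (pi) = -pi.
Integrating by parts (boundary term plus one more integral), an antiderivative of (u - 4) sin(3*u) is -u*cos(3*u)/3 + sin(3*u)/9 + 4*cos(3*u)/3; evaluating from 0 to pi: ∫_{0}^{pi} (u - 4) sin(3*u) du = (-4/3 + pi/3) - (4/3) = -8/3 + pi/3.
Summing the pieces and multiplying by (1/pi) gives b_3 = 2*(-4 - pi)/(3*pi).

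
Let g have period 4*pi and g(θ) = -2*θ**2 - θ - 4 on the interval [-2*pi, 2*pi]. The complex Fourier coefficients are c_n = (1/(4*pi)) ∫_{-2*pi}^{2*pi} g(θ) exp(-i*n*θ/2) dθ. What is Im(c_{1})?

Since g is real-valued, Im(c_{1}) = -(1/(4*pi)) ∫_{-2*pi}^{2*pi} g(θ) sin(θ/2) dθ = -b_{1}/2.
Integrating by parts twice (tabular method), an antiderivative of (-2*θ**2 - θ - 4) sin(θ/2) is 4*θ**2*cos(θ/2) - 16*θ*sin(θ/2) + 2*θ*cos(θ/2) - 4*sin(θ/2) - 24*cos(θ/2); evaluating from -2*pi to 2*pi: ∫_{-2*pi}^{2*pi} (-2*θ**2 - θ - 4) sin(θ/2) dθ = (-16*pi**2 - 4*pi + 24) - (-16*pi**2 + 4*pi + 24) = -8*pi.
Hence Im(c_{1}) = (-1/(4*pi))·(-8*pi) = 2.

2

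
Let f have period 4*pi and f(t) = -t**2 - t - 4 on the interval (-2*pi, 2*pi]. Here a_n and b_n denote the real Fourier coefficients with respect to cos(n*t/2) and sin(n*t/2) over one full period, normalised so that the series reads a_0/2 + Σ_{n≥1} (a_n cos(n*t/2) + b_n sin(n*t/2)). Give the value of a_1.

16

a_1 = (1/(2*pi)) ∫_{-2*pi}^{2*pi} f(t) cos(t/2) dt.
Integrating by parts twice (tabular method), an antiderivative of (-t**2 - t - 4) cos(t/2) is -2*t**2*sin(t/2) - 2*t*sin(t/2) - 8*t*cos(t/2) + 8*sin(t/2) - 4*cos(t/2); evaluating from -2*pi to 2*pi: ∫_{-2*pi}^{2*pi} (-t**2 - t - 4) cos(t/2) dt = (4 + 16*pi) - (4 - 16*pi) = 32*pi.
Hence a_1 = (1/(2*pi))·(32*pi) = 16.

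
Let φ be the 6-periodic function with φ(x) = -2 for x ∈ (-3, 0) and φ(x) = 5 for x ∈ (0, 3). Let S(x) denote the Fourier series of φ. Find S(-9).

3/2

x = -9 differs from x = 3 by -2 full period(s), and the series is 6-periodic.
At x = 3 the one-sided limits are φ(3^-) = 5 and φ(3^+) = -2.
By Dirichlet's theorem the series converges to their average, [(5) + (-2)]/2 = 3/2.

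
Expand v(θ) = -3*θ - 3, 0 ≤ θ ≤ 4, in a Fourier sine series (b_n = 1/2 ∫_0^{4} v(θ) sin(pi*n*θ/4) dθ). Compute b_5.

b_5 = 1/2 ∫_0^{4} (-3*θ - 3) sin(5*pi*θ/4) dθ.
Integrating by parts (boundary term plus one more integral), an antiderivative of (-3*θ - 3) sin(5*pi*θ/4) is 12*θ*cos(5*pi*θ/4)/(5*pi) - 48*sin(5*pi*θ/4)/(25*pi**2) + 12*cos(5*pi*θ/4)/(5*pi); evaluating from 0 to 4: ∫_{0}^{4} (-3*θ - 3) sin(5*pi*θ/4) dθ = (-12/pi) - (12/(5*pi)) = -72/(5*pi).
Hence b_5 = (1/2)·(-72/(5*pi)) = -36/(5*pi).

-36/(5*pi)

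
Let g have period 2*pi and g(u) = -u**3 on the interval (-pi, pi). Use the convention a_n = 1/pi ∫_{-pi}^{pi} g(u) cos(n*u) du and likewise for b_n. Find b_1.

b_1 = 1/pi ∫_{-pi}^{pi} g(u) sin(u) du.
g is odd and sin(u) is odd, so the integrand is even and b_1 = 2/pi ∫_0^{pi} g(u) sin(u) du.
Integrating by parts three times (tabular method), an antiderivative of (-u**3) sin(u) is u**3*cos(u) - 3*u**2*sin(u) - 6*u*cos(u) + 6*sin(u); evaluating from 0 to pi: ∫_{0}^{pi} (-u**3) sin(u) du = (pi*(6 - pi**2)) - (0) = pi*(6 - pi**2).
Hence b_1 = (2/pi)·(pi*(6 - pi**2)) = 12 - 2*pi**2.

12 - 2*pi**2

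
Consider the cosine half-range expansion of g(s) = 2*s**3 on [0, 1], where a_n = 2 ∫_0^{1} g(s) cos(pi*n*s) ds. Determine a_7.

a_7 = 2 ∫_0^{1} (2*s**3) cos(7*pi*s) ds.
Integrating by parts three times (tabular method), an antiderivative of (2*s**3) cos(7*pi*s) is 2*s**3*sin(7*pi*s)/(7*pi) + 6*s**2*cos(7*pi*s)/(49*pi**2) - 12*s*sin(7*pi*s)/(343*pi**3) - 12*cos(7*pi*s)/(2401*pi**4); evaluating from 0 to 1: ∫_{0}^{1} (2*s**3) cos(7*pi*s) ds = (6*(2 - 49*pi**2)/(2401*pi**4)) - (-12/(2401*pi**4)) = 6*(4 - 49*pi**2)/(2401*pi**4).
Hence a_7 = 2·(6*(4 - 49*pi**2)/(2401*pi**4)) = 12*(4 - 49*pi**2)/(2401*pi**4).

12*(4 - 49*pi**2)/(2401*pi**4)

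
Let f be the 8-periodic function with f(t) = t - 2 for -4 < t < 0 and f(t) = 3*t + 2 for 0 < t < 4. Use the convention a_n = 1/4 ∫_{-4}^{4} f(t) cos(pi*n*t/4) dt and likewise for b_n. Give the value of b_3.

8/pi

b_3 = 1/4 ∫_{-4}^{4} f(t) sin(3*pi*t/4) dt.
Split the integral at the breakpoints.
Integrating by parts (boundary term plus one more integral), an antiderivative of (t - 2) sin(3*pi*t/4) is -4*t*cos(3*pi*t/4)/(3*pi) + 16*sin(3*pi*t/4)/(9*pi**2) + 8*cos(3*pi*t/4)/(3*pi); evaluating from -4 to 0: ∫_{-4}^{0} (t - 2) sin(3*pi*t/4) dt = (8/(3*pi)) - (-8/pi) = 32/(3*pi).
Integrating by parts (boundary term plus one more integral), an antiderivative of (3*t + 2) sin(3*pi*t/4) is -4*t*cos(3*pi*t/4)/pi + 16*sin(3*pi*t/4)/(3*pi**2) - 8*cos(3*pi*t/4)/(3*pi); evaluating from 0 to 4: ∫_{0}^{4} (3*t + 2) sin(3*pi*t/4) dt = (56/(3*pi)) - (-8/(3*pi)) = 64/(3*pi).
Summing the pieces and multiplying by (1/4) gives b_3 = 8/pi.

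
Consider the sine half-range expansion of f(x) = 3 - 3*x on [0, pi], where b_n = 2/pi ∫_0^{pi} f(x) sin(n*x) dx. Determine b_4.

b_4 = 2/pi ∫_0^{pi} (3 - 3*x) sin(4*x) dx.
Integrating by parts (boundary term plus one more integral), an antiderivative of (3 - 3*x) sin(4*x) is 3*x*cos(4*x)/4 - 3*sin(4*x)/16 - 3*cos(4*x)/4; evaluating from 0 to pi: ∫_{0}^{pi} (3 - 3*x) sin(4*x) dx = (-3/4 + 3*pi/4) - (-3/4) = 3*pi/4.
Hence b_4 = (2/pi)·(3*pi/4) = 3/2.

3/2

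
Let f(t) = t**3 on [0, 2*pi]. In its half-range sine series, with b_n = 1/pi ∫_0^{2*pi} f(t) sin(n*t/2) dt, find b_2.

b_2 = 1/pi ∫_0^{2*pi} (t**3) sin(t) dt.
Integrating by parts three times (tabular method), an antiderivative of (t**3) sin(t) is -t**3*cos(t) + 3*t**2*sin(t) + 6*t*cos(t) - 6*sin(t); evaluating from 0 to 2*pi: ∫_{0}^{2*pi} (t**3) sin(t) dt = (-8*pi**3 + 12*pi) - (0) = -8*pi**3 + 12*pi.
Hence b_2 = (1/pi)·(-8*pi**3 + 12*pi) = 12 - 8*pi**2.

12 - 8*pi**2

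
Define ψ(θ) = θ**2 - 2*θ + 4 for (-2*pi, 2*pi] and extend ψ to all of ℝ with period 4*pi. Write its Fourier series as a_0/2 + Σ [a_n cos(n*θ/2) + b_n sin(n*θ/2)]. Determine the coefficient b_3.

b_3 = (1/(2*pi)) ∫_{-2*pi}^{2*pi} ψ(θ) sin(3*θ/2) dθ.
Integrating by parts twice (tabular method), an antiderivative of (θ**2 - 2*θ + 4) sin(3*θ/2) is -2*θ**2*cos(3*θ/2)/3 + 8*θ*sin(3*θ/2)/9 + 4*θ*cos(3*θ/2)/3 - 8*sin(3*θ/2)/9 - 56*cos(3*θ/2)/27; evaluating from -2*pi to 2*pi: ∫_{-2*pi}^{2*pi} (θ**2 - 2*θ + 4) sin(3*θ/2) dθ = (-8*pi/3 + 56/27 + 8*pi**2/3) - (56/27 + 8*pi/3 + 8*pi**2/3) = -16*pi/3.
Hence b_3 = (1/(2*pi))·(-16*pi/3) = -8/3.

-8/3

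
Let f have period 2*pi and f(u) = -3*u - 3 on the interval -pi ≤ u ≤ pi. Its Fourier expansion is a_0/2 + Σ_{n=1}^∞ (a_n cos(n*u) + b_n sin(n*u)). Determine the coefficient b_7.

-6/7

b_7 = 1/pi ∫_{-pi}^{pi} f(u) sin(7*u) du.
Integrating by parts (boundary term plus one more integral), an antiderivative of (-3*u - 3) sin(7*u) is 3*u*cos(7*u)/7 - 3*sin(7*u)/49 + 3*cos(7*u)/7; evaluating from -pi to pi: ∫_{-pi}^{pi} (-3*u - 3) sin(7*u) du = (-3*pi/7 - 3/7) - (-3/7 + 3*pi/7) = -6*pi/7.
Hence b_7 = (1/pi)·(-6*pi/7) = -6/7.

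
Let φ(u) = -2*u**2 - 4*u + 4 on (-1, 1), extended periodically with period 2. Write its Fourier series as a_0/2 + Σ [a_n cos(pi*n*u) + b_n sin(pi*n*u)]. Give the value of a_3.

a_3 = ∫_{-1}^{1} φ(u) cos(3*pi*u) du.
Integrating by parts twice (tabular method), an antiderivative of (-2*u**2 - 4*u + 4) cos(3*pi*u) is -2*u**2*sin(3*pi*u)/(3*pi) - 4*u*sin(3*pi*u)/(3*pi) - 4*u*cos(3*pi*u)/(9*pi**2) + 4*sin(3*pi*u)/(27*pi**3) + 4*sin(3*pi*u)/(3*pi) - 4*cos(3*pi*u)/(9*pi**2); evaluating from -1 to 1: ∫_{-1}^{1} (-2*u**2 - 4*u + 4) cos(3*pi*u) du = (8/(9*pi**2)) - (0) = 8/(9*pi**2).
Hence a_3 = 8/(9*pi**2).

8/(9*pi**2)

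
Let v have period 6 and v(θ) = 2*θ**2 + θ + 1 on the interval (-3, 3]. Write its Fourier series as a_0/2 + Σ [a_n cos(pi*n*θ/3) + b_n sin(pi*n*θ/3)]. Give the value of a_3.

a_3 = 1/3 ∫_{-3}^{3} v(θ) cos(pi*θ) dθ.
Integrating by parts twice (tabular method), an antiderivative of (2*θ**2 + θ + 1) cos(pi*θ) is 2*θ**2*sin(pi*θ)/pi + θ*sin(pi*θ)/pi + 4*θ*cos(pi*θ)/pi**2 - 4*sin(pi*θ)/pi**3 + sin(pi*θ)/pi + cos(pi*θ)/pi**2; evaluating from -3 to 3: ∫_{-3}^{3} (2*θ**2 + θ + 1) cos(pi*θ) dθ = (-13/pi**2) - (11/pi**2) = -24/pi**2.
Hence a_3 = (1/3)·(-24/pi**2) = -8/pi**2.

-8/pi**2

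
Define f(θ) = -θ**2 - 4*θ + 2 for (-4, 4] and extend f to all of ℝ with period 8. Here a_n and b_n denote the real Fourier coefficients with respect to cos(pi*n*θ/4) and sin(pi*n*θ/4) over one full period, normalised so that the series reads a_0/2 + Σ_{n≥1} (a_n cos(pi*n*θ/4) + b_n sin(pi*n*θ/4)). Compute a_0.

-20/3

a_0 = 1/4 ∫_{-4}^{4} f(θ) dθ = 1/4 · (-80/3) = -20/3.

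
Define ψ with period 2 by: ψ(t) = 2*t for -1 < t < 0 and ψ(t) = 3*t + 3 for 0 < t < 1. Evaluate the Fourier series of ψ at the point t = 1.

2

At t = 1 the one-sided limits are ψ(1^-) = 6 and ψ(1^+) = -2.
By Dirichlet's theorem the series converges to their average, [(6) + (-2)]/2 = 2.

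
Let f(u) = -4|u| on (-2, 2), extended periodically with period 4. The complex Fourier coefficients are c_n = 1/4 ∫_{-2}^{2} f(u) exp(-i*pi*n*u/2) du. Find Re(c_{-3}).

16/(9*pi**2)

Since f is real-valued, Re(c_{-3}) = 1/4 ∫_{-2}^{2} f(u) cos(-3*pi*u/2) du = a_{3}/2.
f is even and cos(-3*pi*u/2) is even, so the integrand is even: ∫_{-2}^{2} f(u) cos(-3*pi*u/2) du = 2∫_0^{2} f(u) cos(-3*pi*u/2) du.
Integrating by parts (boundary term plus one more integral), an antiderivative of (-4*u) cos(-3*pi*u/2) is -8*u*sin(3*pi*u/2)/(3*pi) - 16*cos(3*pi*u/2)/(9*pi**2); evaluating from 0 to 2: ∫_{0}^{2} (-4*u) cos(-3*pi*u/2) du = (16/(9*pi**2)) - (-16/(9*pi**2)) = 32/(9*pi**2).
So ∫_{-2}^{2} f(u) cos(-3*pi*u/2) du = 64/(9*pi**2).
Hence Re(c_{-3}) = (1/4)·(64/(9*pi**2)) = 16/(9*pi**2).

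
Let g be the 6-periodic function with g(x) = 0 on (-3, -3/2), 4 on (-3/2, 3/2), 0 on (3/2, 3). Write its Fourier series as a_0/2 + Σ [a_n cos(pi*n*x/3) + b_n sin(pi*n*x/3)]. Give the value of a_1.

8/pi

a_1 = 1/3 ∫_{-3}^{3} g(x) cos(pi*x/3) dx.
g is even and cos(pi*x/3) is even, so the integrand is even and a_1 = 2/3 ∫_0^{3} g(x) cos(pi*x/3) dx.
Split the integral at the breakpoints.
Directly, an antiderivative of (4) cos(pi*x/3) is 12*sin(pi*x/3)/pi; evaluating from 0 to 3/2: ∫_{0}^{3/2} (4) cos(pi*x/3) dx = (12/pi) - (0) = 12/pi.
∫_{3/2}^{3} (0) cos(pi*x/3) dx = 0.
Summing the pieces and multiplying by (2/3) gives a_1 = 8/pi.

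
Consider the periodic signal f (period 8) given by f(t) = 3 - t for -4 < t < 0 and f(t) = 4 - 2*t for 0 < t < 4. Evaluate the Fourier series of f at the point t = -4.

3/2

At t = -4 the one-sided limits are f(-4^-) = -4 and f(-4^+) = 7.
By Dirichlet's theorem the series converges to their average, [(-4) + (7)]/2 = 3/2.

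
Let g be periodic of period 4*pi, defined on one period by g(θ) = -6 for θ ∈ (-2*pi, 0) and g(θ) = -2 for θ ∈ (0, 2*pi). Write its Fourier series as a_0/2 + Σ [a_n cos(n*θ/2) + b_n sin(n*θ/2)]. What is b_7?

8/(7*pi)

b_7 = (1/(2*pi)) ∫_{-2*pi}^{2*pi} g(θ) sin(7*θ/2) dθ.
Split the integral at the breakpoints.
Directly, an antiderivative of (-6) sin(7*θ/2) is 12*cos(7*θ/2)/7; evaluating from -2*pi to 0: ∫_{-2*pi}^{0} (-6) sin(7*θ/2) dθ = (12/7) - (-12/7) = 24/7.
Directly, an antiderivative of (-2) sin(7*θ/2) is 4*cos(7*θ/2)/7; evaluating from 0 to 2*pi: ∫_{0}^{2*pi} (-2) sin(7*θ/2) dθ = (-4/7) - (4/7) = -8/7.
Summing the pieces and multiplying by (1/(2*pi)) gives b_7 = 8/(7*pi).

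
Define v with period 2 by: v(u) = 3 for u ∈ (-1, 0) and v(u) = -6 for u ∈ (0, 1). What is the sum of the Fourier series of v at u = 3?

u = 3 differs from u = -1 by 2 full period(s), and the series is 2-periodic.
At u = -1 the one-sided limits are v(-1^-) = -6 and v(-1^+) = 3.
By Dirichlet's theorem the series converges to their average, [(-6) + (3)]/2 = -3/2.

-3/2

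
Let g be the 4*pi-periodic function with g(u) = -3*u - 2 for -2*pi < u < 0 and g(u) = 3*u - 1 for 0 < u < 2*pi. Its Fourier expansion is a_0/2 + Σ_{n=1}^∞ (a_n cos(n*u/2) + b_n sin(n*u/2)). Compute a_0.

a_0 = (1/(2*pi)) ∫_{-2*pi}^{2*pi} g(u) du = (1/(2*pi)) · (6*pi*(-1 + 2*pi)) = -3 + 6*pi.

-3 + 6*pi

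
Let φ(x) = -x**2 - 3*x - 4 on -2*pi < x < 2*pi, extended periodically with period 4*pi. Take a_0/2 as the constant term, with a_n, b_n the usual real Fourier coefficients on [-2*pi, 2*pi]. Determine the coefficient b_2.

b_2 = (1/(2*pi)) ∫_{-2*pi}^{2*pi} φ(x) sin(x) dx.
Integrating by parts twice (tabular method), an antiderivative of (-x**2 - 3*x - 4) sin(x) is x**2*cos(x) - 2*x*sin(x) + 3*x*cos(x) - 3*sin(x) + 2*cos(x); evaluating from -2*pi to 2*pi: ∫_{-2*pi}^{2*pi} (-x**2 - 3*x - 4) sin(x) dx = (2 + 6*pi + 4*pi**2) - (-6*pi + 2 + 4*pi**2) = 12*pi.
Hence b_2 = (1/(2*pi))·(12*pi) = 6.

6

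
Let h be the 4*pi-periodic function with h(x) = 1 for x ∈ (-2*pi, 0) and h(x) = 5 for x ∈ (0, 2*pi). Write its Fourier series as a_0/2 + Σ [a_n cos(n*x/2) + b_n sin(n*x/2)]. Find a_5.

a_5 = (1/(2*pi)) ∫_{-2*pi}^{2*pi} h(x) cos(5*x/2) dx.
Split the integral at the breakpoints.
Directly, an antiderivative of (1) cos(5*x/2) is 2*sin(5*x/2)/5; evaluating from -2*pi to 0: ∫_{-2*pi}^{0} (1) cos(5*x/2) dx = (0) - (0) = 0.
Directly, an antiderivative of (5) cos(5*x/2) is 2*sin(5*x/2); evaluating from 0 to 2*pi: ∫_{0}^{2*pi} (5) cos(5*x/2) dx = (0) - (0) = 0.
Summing the pieces and multiplying by (1/(2*pi)) gives a_5 = 0.

0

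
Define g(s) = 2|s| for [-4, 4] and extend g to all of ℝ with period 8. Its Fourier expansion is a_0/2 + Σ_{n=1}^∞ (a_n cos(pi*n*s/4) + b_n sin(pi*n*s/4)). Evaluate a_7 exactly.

-32/(49*pi**2)

a_7 = 1/4 ∫_{-4}^{4} g(s) cos(7*pi*s/4) ds.
g is even and cos(7*pi*s/4) is even, so the integrand is even and a_7 = 1/2 ∫_0^{4} g(s) cos(7*pi*s/4) ds.
Integrating by parts (boundary term plus one more integral), an antiderivative of (2*s) cos(7*pi*s/4) is 8*s*sin(7*pi*s/4)/(7*pi) + 32*cos(7*pi*s/4)/(49*pi**2); evaluating from 0 to 4: ∫_{0}^{4} (2*s) cos(7*pi*s/4) ds = (-32/(49*pi**2)) - (32/(49*pi**2)) = -64/(49*pi**2).
Hence a_7 = (1/2)·(-64/(49*pi**2)) = -32/(49*pi**2).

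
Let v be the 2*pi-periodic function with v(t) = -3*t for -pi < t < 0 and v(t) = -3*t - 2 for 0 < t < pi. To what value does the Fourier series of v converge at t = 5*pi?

t = 5*pi differs from t = pi by 2 full period(s), and the series is 2*pi-periodic.
At t = pi the one-sided limits are v(pi^-) = -3*pi - 2 and v(pi^+) = 3*pi.
By Dirichlet's theorem the series converges to their average, [(-3*pi - 2) + (3*pi)]/2 = -1.

-1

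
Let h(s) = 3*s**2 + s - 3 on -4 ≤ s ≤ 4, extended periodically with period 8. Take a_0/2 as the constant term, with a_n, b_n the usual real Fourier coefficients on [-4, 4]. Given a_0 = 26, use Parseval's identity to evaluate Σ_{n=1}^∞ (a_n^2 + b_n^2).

Parseval: a_0^2/2 + Σ_{n≥1} (a_n^2+b_n^2) = 1/4 ∫_{-4}^{4} h(s)^2 ds = 11374/15.
Subtract a_0^2/2 = 338: Σ (a_n^2+b_n^2) = 6304/15.

6304/15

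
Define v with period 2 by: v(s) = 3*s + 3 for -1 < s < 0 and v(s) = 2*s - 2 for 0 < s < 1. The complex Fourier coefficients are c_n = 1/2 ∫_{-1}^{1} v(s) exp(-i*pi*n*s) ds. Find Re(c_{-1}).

pi**(-2)

Since v is real-valued, Re(c_{-1}) = 1/2 ∫_{-1}^{1} v(s) cos(-pi*s) ds = a_{1}/2.
Split the integral at the breakpoints.
Integrating by parts (boundary term plus one more integral), an antiderivative of (3*s + 3) cos(-pi*s) is 3*s*sin(pi*s)/pi + 3*sin(pi*s)/pi + 3*cos(pi*s)/pi**2; evaluating from -1 to 0: ∫_{-1}^{0} (3*s + 3) cos(-pi*s) ds = (3/pi**2) - (-3/pi**2) = 6/pi**2.
Integrating by parts (boundary term plus one more integral), an antiderivative of (2*s - 2) cos(-pi*s) is 2*s*sin(pi*s)/pi - 2*sin(pi*s)/pi + 2*cos(pi*s)/pi**2; evaluating from 0 to 1: ∫_{0}^{1} (2*s - 2) cos(-pi*s) ds = (-2/pi**2) - (2/pi**2) = -4/pi**2.
So ∫_{-1}^{1} v(s) cos(-pi*s) ds = 2/pi**2.
Hence Re(c_{-1}) = (1/2)·(2/pi**2) = pi**(-2).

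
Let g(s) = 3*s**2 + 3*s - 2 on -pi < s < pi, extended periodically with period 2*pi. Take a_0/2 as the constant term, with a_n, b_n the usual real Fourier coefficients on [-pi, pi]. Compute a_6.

1/3

a_6 = 1/pi ∫_{-pi}^{pi} g(s) cos(6*s) ds.
Integrating by parts twice (tabular method), an antiderivative of (3*s**2 + 3*s - 2) cos(6*s) is s**2*sin(6*s)/2 + s*sin(6*s)/2 + s*cos(6*s)/6 - 13*sin(6*s)/36 + cos(6*s)/12; evaluating from -pi to pi: ∫_{-pi}^{pi} (3*s**2 + 3*s - 2) cos(6*s) ds = (1/12 + pi/6) - (1/12 - pi/6) = pi/3.
Hence a_6 = (1/pi)·(pi/3) = 1/3.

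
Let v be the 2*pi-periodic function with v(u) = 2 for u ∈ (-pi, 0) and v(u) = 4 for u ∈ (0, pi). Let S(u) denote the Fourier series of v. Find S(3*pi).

3

u = 3*pi differs from u = -pi by 2 full period(s), and the series is 2*pi-periodic.
At u = -pi the one-sided limits are v(-pi^-) = 4 and v(-pi^+) = 2.
By Dirichlet's theorem the series converges to their average, [(4) + (2)]/2 = 3.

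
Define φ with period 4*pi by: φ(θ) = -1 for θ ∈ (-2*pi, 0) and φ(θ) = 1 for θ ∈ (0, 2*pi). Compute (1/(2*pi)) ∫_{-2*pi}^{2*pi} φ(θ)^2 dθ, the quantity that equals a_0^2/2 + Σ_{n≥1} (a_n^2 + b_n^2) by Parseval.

(1/(2*pi)) ∫_{-2*pi}^{2*pi} φ(θ)^2 dθ = (1/(2*pi)) · (4*pi) = 2.

2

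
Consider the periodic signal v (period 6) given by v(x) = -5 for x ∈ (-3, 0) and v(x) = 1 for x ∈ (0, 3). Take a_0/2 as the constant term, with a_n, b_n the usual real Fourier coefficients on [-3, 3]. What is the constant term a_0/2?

a_0 = 1/3 ∫_{-3}^{3} v(x) dx = 1/3 · (-12) = -4.
So the constant term a_0/2 = -2.

-2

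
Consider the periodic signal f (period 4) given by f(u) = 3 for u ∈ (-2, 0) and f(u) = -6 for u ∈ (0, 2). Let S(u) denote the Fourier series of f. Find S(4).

-3/2

u = 4 differs from u = 0 by 1 full period(s), and the series is 4-periodic.
At u = 0 the one-sided limits are f(0^-) = 3 and f(0^+) = -6.
By Dirichlet's theorem the series converges to their average, [(3) + (-6)]/2 = -3/2.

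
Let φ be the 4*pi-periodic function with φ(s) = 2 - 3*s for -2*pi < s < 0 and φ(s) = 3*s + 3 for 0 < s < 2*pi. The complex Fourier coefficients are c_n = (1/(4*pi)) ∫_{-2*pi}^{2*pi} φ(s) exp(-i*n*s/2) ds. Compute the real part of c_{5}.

-12/(25*pi)

Since φ is real-valued, Re(c_{5}) = (1/(4*pi)) ∫_{-2*pi}^{2*pi} φ(s) cos(5*s/2) ds = a_{5}/2.
Split the integral at the breakpoints.
Integrating by parts (boundary term plus one more integral), an antiderivative of (2 - 3*s) cos(5*s/2) is -6*s*sin(5*s/2)/5 + 4*sin(5*s/2)/5 - 12*cos(5*s/2)/25; evaluating from -2*pi to 0: ∫_{-2*pi}^{0} (2 - 3*s) cos(5*s/2) ds = (-12/25) - (12/25) = -24/25.
Integrating by parts (boundary term plus one more integral), an antiderivative of (3*s + 3) cos(5*s/2) is 6*s*sin(5*s/2)/5 + 6*sin(5*s/2)/5 + 12*cos(5*s/2)/25; evaluating from 0 to 2*pi: ∫_{0}^{2*pi} (3*s + 3) cos(5*s/2) ds = (-12/25) - (12/25) = -24/25.
So ∫_{-2*pi}^{2*pi} φ(s) cos(5*s/2) ds = -48/25.
Hence Re(c_{5}) = (1/(4*pi))·(-48/25) = -12/(25*pi).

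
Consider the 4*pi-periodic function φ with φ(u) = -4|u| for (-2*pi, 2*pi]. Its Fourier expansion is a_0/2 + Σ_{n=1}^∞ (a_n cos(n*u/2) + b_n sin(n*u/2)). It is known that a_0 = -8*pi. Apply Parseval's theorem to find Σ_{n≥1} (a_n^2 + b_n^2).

32*pi**2/3

Parseval: a_0^2/2 + Σ_{n≥1} (a_n^2+b_n^2) = (1/(2*pi)) ∫_{-2*pi}^{2*pi} φ(u)^2 du = 128*pi**2/3.
Subtract a_0^2/2 = 32*pi**2: Σ (a_n^2+b_n^2) = 32*pi**2/3.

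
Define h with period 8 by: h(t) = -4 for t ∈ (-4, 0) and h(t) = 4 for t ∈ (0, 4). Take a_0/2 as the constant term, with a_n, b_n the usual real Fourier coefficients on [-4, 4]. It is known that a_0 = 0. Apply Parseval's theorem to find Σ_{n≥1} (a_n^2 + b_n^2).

Parseval: a_0^2/2 + Σ_{n≥1} (a_n^2+b_n^2) = 1/4 ∫_{-4}^{4} h(t)^2 dt = 32.
Subtract a_0^2/2 = 0: Σ (a_n^2+b_n^2) = 32.

32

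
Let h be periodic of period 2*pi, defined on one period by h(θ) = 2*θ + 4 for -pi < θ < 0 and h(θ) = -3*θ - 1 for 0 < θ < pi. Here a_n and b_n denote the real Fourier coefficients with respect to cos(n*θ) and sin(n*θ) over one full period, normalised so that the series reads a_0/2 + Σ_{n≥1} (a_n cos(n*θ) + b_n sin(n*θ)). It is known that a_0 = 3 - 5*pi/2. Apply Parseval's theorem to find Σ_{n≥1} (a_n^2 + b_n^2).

Parseval: a_0^2/2 + Σ_{n≥1} (a_n^2+b_n^2) = 1/pi ∫_{-pi}^{pi} h(θ)^2 dθ = -5*pi + 17 + 13*pi**2/3.
Subtract a_0^2/2 = (6 - 5*pi)**2/8: Σ (a_n^2+b_n^2) = 5*pi/2 + 29*pi**2/24 + 25/2.

5*pi/2 + 29*pi**2/24 + 25/2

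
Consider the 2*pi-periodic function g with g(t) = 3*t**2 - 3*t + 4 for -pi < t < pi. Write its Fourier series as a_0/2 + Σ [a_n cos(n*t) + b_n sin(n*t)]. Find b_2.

3

b_2 = 1/pi ∫_{-pi}^{pi} g(t) sin(2*t) dt.
Integrating by parts twice (tabular method), an antiderivative of (3*t**2 - 3*t + 4) sin(2*t) is -3*t**2*cos(2*t)/2 + 3*t*sin(2*t)/2 + 3*t*cos(2*t)/2 - 3*sin(2*t)/4 - 5*cos(2*t)/4; evaluating from -pi to pi: ∫_{-pi}^{pi} (3*t**2 - 3*t + 4) sin(2*t) dt = (-3*pi**2/2 - 5/4 + 3*pi/2) - (-3*pi**2/2 - 3*pi/2 - 5/4) = 3*pi.
Hence b_2 = (1/pi)·(3*pi) = 3.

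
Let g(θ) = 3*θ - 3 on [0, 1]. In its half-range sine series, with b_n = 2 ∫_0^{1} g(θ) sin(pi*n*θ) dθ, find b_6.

b_6 = 2 ∫_0^{1} (3*θ - 3) sin(6*pi*θ) dθ.
Integrating by parts (boundary term plus one more integral), an antiderivative of (3*θ - 3) sin(6*pi*θ) is -θ*cos(6*pi*θ)/(2*pi) + sin(6*pi*θ)/(12*pi**2) + cos(6*pi*θ)/(2*pi); evaluating from 0 to 1: ∫_{0}^{1} (3*θ - 3) sin(6*pi*θ) dθ = (0) - (1/(2*pi)) = -1/(2*pi).
Hence b_6 = 2·(-1/(2*pi)) = -1/pi.

-1/pi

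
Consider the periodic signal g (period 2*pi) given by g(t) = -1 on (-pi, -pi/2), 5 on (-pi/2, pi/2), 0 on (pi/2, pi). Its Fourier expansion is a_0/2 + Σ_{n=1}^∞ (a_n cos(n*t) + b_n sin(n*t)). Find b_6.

-1/(3*pi)

b_6 = 1/pi ∫_{-pi}^{pi} g(t) sin(6*t) dt.
Split the integral at the breakpoints.
Directly, an antiderivative of (-1) sin(6*t) is cos(6*t)/6; evaluating from -pi to -pi/2: ∫_{-pi}^{-pi/2} (-1) sin(6*t) dt = (-1/6) - (1/6) = -1/3.
Directly, an antiderivative of (5) sin(6*t) is -5*cos(6*t)/6; evaluating from -pi/2 to pi/2: ∫_{-pi/2}^{pi/2} (5) sin(6*t) dt = (5/6) - (5/6) = 0.
∫_{pi/2}^{pi} (0) sin(6*t) dt = 0.
Summing the pieces and multiplying by (1/pi) gives b_6 = -1/(3*pi).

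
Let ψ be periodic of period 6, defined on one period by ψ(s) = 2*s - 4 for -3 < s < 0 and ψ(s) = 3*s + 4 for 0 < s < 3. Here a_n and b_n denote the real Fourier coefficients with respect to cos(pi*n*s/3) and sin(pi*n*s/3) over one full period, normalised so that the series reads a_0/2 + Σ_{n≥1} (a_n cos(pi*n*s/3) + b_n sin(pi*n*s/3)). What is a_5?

-6/(25*pi**2)

a_5 = 1/3 ∫_{-3}^{3} ψ(s) cos(5*pi*s/3) ds.
Split the integral at the breakpoints.
Integrating by parts (boundary term plus one more integral), an antiderivative of (2*s - 4) cos(5*pi*s/3) is 6*s*sin(5*pi*s/3)/(5*pi) - 12*sin(5*pi*s/3)/(5*pi) + 18*cos(5*pi*s/3)/(25*pi**2); evaluating from -3 to 0: ∫_{-3}^{0} (2*s - 4) cos(5*pi*s/3) ds = (18/(25*pi**2)) - (-18/(25*pi**2)) = 36/(25*pi**2).
Integrating by parts (boundary term plus one more integral), an antiderivative of (3*s + 4) cos(5*pi*s/3) is 9*s*sin(5*pi*s/3)/(5*pi) + 12*sin(5*pi*s/3)/(5*pi) + 27*cos(5*pi*s/3)/(25*pi**2); evaluating from 0 to 3: ∫_{0}^{3} (3*s + 4) cos(5*pi*s/3) ds = (-27/(25*pi**2)) - (27/(25*pi**2)) = -54/(25*pi**2).
Summing the pieces and multiplying by (1/3) gives a_5 = -6/(25*pi**2).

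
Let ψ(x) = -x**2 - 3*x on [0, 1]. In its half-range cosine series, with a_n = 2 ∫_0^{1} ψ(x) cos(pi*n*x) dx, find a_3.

16/(9*pi**2)

a_3 = 2 ∫_0^{1} (-x**2 - 3*x) cos(3*pi*x) dx.
Integrating by parts twice (tabular method), an antiderivative of (-x**2 - 3*x) cos(3*pi*x) is -x**2*sin(3*pi*x)/(3*pi) - x*sin(3*pi*x)/pi - 2*x*cos(3*pi*x)/(9*pi**2) + 2*sin(3*pi*x)/(27*pi**3) - cos(3*pi*x)/(3*pi**2); evaluating from 0 to 1: ∫_{0}^{1} (-x**2 - 3*x) cos(3*pi*x) dx = (5/(9*pi**2)) - (-1/(3*pi**2)) = 8/(9*pi**2).
Hence a_3 = 2·(8/(9*pi**2)) = 16/(9*pi**2).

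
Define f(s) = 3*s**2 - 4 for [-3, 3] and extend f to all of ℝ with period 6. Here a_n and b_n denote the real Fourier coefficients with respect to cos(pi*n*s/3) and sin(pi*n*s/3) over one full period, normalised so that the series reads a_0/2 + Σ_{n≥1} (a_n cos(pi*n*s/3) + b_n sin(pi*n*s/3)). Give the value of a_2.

27/pi**2

a_2 = 1/3 ∫_{-3}^{3} f(s) cos(2*pi*s/3) ds.
f is even and cos(2*pi*s/3) is even, so the integrand is even and a_2 = 2/3 ∫_0^{3} f(s) cos(2*pi*s/3) ds.
Integrating by parts twice (tabular method), an antiderivative of (3*s**2 - 4) cos(2*pi*s/3) is 9*s**2*sin(2*pi*s/3)/(2*pi) + 27*s*cos(2*pi*s/3)/(2*pi**2) - 6*sin(2*pi*s/3)/pi - 81*sin(2*pi*s/3)/(4*pi**3); evaluating from 0 to 3: ∫_{0}^{3} (3*s**2 - 4) cos(2*pi*s/3) ds = (81/(2*pi**2)) - (0) = 81/(2*pi**2).
Hence a_2 = (2/3)·(81/(2*pi**2)) = 27/pi**2.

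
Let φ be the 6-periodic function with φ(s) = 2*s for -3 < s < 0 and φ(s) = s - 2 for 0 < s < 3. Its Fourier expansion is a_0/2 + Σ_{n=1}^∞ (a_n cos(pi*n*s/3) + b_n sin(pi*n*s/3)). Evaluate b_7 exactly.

b_7 = 1/3 ∫_{-3}^{3} φ(s) sin(7*pi*s/3) ds.
Split the integral at the breakpoints.
Integrating by parts (boundary term plus one more integral), an antiderivative of (2*s) sin(7*pi*s/3) is -6*s*cos(7*pi*s/3)/(7*pi) + 18*sin(7*pi*s/3)/(49*pi**2); evaluating from -3 to 0: ∫_{-3}^{0} (2*s) sin(7*pi*s/3) ds = (0) - (-18/(7*pi)) = 18/(7*pi).
Integrating by parts (boundary term plus one more integral), an antiderivative of (s - 2) sin(7*pi*s/3) is -3*s*cos(7*pi*s/3)/(7*pi) + 9*sin(7*pi*s/3)/(49*pi**2) + 6*cos(7*pi*s/3)/(7*pi); evaluating from 0 to 3: ∫_{0}^{3} (s - 2) sin(7*pi*s/3) ds = (3/(7*pi)) - (6/(7*pi)) = -3/(7*pi).
Summing the pieces and multiplying by (1/3) gives b_7 = 5/(7*pi).

5/(7*pi)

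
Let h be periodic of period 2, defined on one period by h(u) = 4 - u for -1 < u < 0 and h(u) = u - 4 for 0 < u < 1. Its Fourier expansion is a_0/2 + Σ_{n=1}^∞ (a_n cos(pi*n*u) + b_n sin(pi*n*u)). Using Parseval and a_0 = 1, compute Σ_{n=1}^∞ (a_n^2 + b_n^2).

193/6

Parseval: a_0^2/2 + Σ_{n≥1} (a_n^2+b_n^2) = ∫_{-1}^{1} h(u)^2 du = 98/3.
Subtract a_0^2/2 = 1/2: Σ (a_n^2+b_n^2) = 193/6.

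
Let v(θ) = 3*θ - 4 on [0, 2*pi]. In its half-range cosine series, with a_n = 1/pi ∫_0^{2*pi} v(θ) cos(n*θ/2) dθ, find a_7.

a_7 = 1/pi ∫_0^{2*pi} (3*θ - 4) cos(7*θ/2) dθ.
Integrating by parts (boundary term plus one more integral), an antiderivative of (3*θ - 4) cos(7*θ/2) is 6*θ*sin(7*θ/2)/7 - 8*sin(7*θ/2)/7 + 12*cos(7*θ/2)/49; evaluating from 0 to 2*pi: ∫_{0}^{2*pi} (3*θ - 4) cos(7*θ/2) dθ = (-12/49) - (12/49) = -24/49.
Hence a_7 = (1/pi)·(-24/49) = -24/(49*pi).

-24/(49*pi)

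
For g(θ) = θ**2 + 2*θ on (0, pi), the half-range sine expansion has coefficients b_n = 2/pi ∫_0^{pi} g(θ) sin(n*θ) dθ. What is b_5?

b_5 = 2/pi ∫_0^{pi} (θ**2 + 2*θ) sin(5*θ) dθ.
Integrating by parts twice (tabular method), an antiderivative of (θ**2 + 2*θ) sin(5*θ) is -θ**2*cos(5*θ)/5 + 2*θ*sin(5*θ)/25 - 2*θ*cos(5*θ)/5 + 2*sin(5*θ)/25 + 2*cos(5*θ)/125; evaluating from 0 to pi: ∫_{0}^{pi} (θ**2 + 2*θ) sin(5*θ) dθ = (-2/125 + 2*pi/5 + pi**2/5) - (2/125) = -4/125 + 2*pi/5 + pi**2/5.
Hence b_5 = (2/pi)·(-4/125 + 2*pi/5 + pi**2/5) = 2*(-4 + 50*pi + 25*pi**2)/(125*pi).

2*(-4 + 50*pi + 25*pi**2)/(125*pi)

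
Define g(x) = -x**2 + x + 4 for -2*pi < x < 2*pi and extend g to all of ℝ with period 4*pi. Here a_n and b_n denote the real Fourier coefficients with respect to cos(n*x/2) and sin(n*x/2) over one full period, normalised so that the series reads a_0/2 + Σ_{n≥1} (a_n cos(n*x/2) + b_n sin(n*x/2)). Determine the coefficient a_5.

a_5 = (1/(2*pi)) ∫_{-2*pi}^{2*pi} g(x) cos(5*x/2) dx.
Integrating by parts twice (tabular method), an antiderivative of (-x**2 + x + 4) cos(5*x/2) is -2*x**2*sin(5*x/2)/5 + 2*x*sin(5*x/2)/5 - 8*x*cos(5*x/2)/25 + 216*sin(5*x/2)/125 + 4*cos(5*x/2)/25; evaluating from -2*pi to 2*pi: ∫_{-2*pi}^{2*pi} (-x**2 + x + 4) cos(5*x/2) dx = (-4/25 + 16*pi/25) - (-16*pi/25 - 4/25) = 32*pi/25.
Hence a_5 = (1/(2*pi))·(32*pi/25) = 16/25.

16/25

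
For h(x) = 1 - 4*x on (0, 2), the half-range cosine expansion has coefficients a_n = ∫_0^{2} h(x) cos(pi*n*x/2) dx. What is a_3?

32/(9*pi**2)

a_3 = ∫_0^{2} (1 - 4*x) cos(3*pi*x/2) dx.
Integrating by parts (boundary term plus one more integral), an antiderivative of (1 - 4*x) cos(3*pi*x/2) is -8*x*sin(3*pi*x/2)/(3*pi) + 2*sin(3*pi*x/2)/(3*pi) - 16*cos(3*pi*x/2)/(9*pi**2); evaluating from 0 to 2: ∫_{0}^{2} (1 - 4*x) cos(3*pi*x/2) dx = (16/(9*pi**2)) - (-16/(9*pi**2)) = 32/(9*pi**2).
Hence a_3 = 32/(9*pi**2).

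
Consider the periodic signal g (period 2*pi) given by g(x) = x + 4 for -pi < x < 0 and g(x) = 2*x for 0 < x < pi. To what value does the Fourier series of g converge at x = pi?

pi/2 + 2

At x = pi the one-sided limits are g(pi^-) = 2*pi and g(pi^+) = 4 - pi.
By Dirichlet's theorem the series converges to their average, [(2*pi) + (4 - pi)]/2 = pi/2 + 2.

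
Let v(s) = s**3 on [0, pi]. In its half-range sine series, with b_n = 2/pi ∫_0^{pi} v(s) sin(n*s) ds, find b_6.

b_6 = 2/pi ∫_0^{pi} (s**3) sin(6*s) ds.
Integrating by parts three times (tabular method), an antiderivative of (s**3) sin(6*s) is -s**3*cos(6*s)/6 + s**2*sin(6*s)/12 + s*cos(6*s)/36 - sin(6*s)/216; evaluating from 0 to pi: ∫_{0}^{pi} (s**3) sin(6*s) ds = (-pi**3/6 + pi/36) - (0) = -pi**3/6 + pi/36.
Hence b_6 = (2/pi)·(-pi**3/6 + pi/36) = 1/18 - pi**2/3.

1/18 - pi**2/3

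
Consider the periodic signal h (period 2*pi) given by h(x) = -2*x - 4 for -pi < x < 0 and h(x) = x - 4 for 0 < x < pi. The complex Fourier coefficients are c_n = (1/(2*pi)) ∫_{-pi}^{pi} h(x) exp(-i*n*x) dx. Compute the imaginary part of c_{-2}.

Since h is real-valued, Im(c_{-2}) = -(1/(2*pi)) ∫_{-pi}^{pi} h(x) sin(-2*x) dx = b_{2}/2.
Split the integral at the breakpoints.
Integrating by parts (boundary term plus one more integral), an antiderivative of (-2*x - 4) sin(-2*x) is -x*cos(2*x) + sin(2*x)/2 - 2*cos(2*x); evaluating from -pi to 0: ∫_{-pi}^{0} (-2*x - 4) sin(-2*x) dx = (-2) - (-2 + pi) = -pi.
Integrating by parts (boundary term plus one more integral), an antiderivative of (x - 4) sin(-2*x) is x*cos(2*x)/2 - sin(2*x)/4 - 2*cos(2*x); evaluating from 0 to pi: ∫_{0}^{pi} (x - 4) sin(-2*x) dx = (-2 + pi/2) - (-2) = pi/2.
So ∫_{-pi}^{pi} h(x) sin(-2*x) dx = -pi/2.
Hence Im(c_{-2}) = (-1/(2*pi))·(-pi/2) = 1/4.

1/4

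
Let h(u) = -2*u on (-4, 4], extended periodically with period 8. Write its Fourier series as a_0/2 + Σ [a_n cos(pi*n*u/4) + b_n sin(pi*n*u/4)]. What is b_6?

b_6 = 1/4 ∫_{-4}^{4} h(u) sin(3*pi*u/2) du.
h is odd and sin(3*pi*u/2) is odd, so the integrand is even and b_6 = 1/2 ∫_0^{4} h(u) sin(3*pi*u/2) du.
Integrating by parts (boundary term plus one more integral), an antiderivative of (-2*u) sin(3*pi*u/2) is 4*u*cos(3*pi*u/2)/(3*pi) - 8*sin(3*pi*u/2)/(9*pi**2); evaluating from 0 to 4: ∫_{0}^{4} (-2*u) sin(3*pi*u/2) du = (16/(3*pi)) - (0) = 16/(3*pi).
Hence b_6 = (1/2)·(16/(3*pi)) = 8/(3*pi).

8/(3*pi)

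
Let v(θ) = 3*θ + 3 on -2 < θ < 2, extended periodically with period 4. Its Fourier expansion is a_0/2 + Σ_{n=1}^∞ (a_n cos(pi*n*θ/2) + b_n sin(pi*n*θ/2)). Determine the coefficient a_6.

0

a_6 = 1/2 ∫_{-2}^{2} v(θ) cos(3*pi*θ) dθ.
Integrating by parts (boundary term plus one more integral), an antiderivative of (3*θ + 3) cos(3*pi*θ) is θ*sin(3*pi*θ)/pi + sin(3*pi*θ)/pi + cos(3*pi*θ)/(3*pi**2); evaluating from -2 to 2: ∫_{-2}^{2} (3*θ + 3) cos(3*pi*θ) dθ = (1/(3*pi**2)) - (1/(3*pi**2)) = 0.
Hence a_6 = (1/2)·(0) = 0.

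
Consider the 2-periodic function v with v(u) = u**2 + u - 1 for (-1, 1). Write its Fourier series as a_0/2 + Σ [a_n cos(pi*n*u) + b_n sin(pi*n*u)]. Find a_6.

a_6 = ∫_{-1}^{1} v(u) cos(6*pi*u) du.
Integrating by parts twice (tabular method), an antiderivative of (u**2 + u - 1) cos(6*pi*u) is u**2*sin(6*pi*u)/(6*pi) + u*sin(6*pi*u)/(6*pi) + u*cos(6*pi*u)/(18*pi**2) - sin(6*pi*u)/(6*pi) - sin(6*pi*u)/(108*pi**3) + cos(6*pi*u)/(36*pi**2); evaluating from -1 to 1: ∫_{-1}^{1} (u**2 + u - 1) cos(6*pi*u) du = (1/(12*pi**2)) - (-1/(36*pi**2)) = 1/(9*pi**2).
Hence a_6 = 1/(9*pi**2).

1/(9*pi**2)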